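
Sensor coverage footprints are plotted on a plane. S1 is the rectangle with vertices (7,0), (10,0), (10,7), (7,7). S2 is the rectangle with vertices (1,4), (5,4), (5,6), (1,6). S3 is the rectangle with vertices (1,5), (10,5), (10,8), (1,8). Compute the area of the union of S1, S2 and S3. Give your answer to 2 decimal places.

By inclusion–exclusion:
Individual areas: |S1| = 21, |S2| = 8, |S3| = 27.
|S1∩S2| = 0 (no overlap).
|S1∩S3|: x∈[7,10], y∈[5,7] → 3·2 = 6.
|S2∩S3|: x∈[1,5], y∈[5,6] → 4·1 = 4.
|S1∩S2∩S3| = 0.
|S1 ∪ S2 ∪ S3| = 56 − 10 + 0 = 46.00.

46.00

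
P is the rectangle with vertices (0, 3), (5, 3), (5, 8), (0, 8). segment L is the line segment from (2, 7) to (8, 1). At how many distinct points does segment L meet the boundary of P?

1

The segment meets the boundary at (5,4).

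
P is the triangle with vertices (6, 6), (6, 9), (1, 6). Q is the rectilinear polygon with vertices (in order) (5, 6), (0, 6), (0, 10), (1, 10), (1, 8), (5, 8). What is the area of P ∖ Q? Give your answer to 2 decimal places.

2.83

|P| = 7.5, |P∩Q| = 4.6667.
|P ∖ Q| = |P| − |P∩Q| = 7.5 − 4.6667 = 2.83.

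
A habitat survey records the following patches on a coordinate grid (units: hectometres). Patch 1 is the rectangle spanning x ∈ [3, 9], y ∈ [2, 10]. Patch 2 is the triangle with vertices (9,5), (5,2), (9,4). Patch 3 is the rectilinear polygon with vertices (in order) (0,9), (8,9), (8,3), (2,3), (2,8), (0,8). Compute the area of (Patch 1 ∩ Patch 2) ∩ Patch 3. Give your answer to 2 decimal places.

0.79

The region (Patch 1 ∩ Patch 2) ∩ Patch 3 is the polygon with vertices (7,3), (6.333,3), (8,4.25), (8,3.5).
By the shoelace formula its area is 0.79.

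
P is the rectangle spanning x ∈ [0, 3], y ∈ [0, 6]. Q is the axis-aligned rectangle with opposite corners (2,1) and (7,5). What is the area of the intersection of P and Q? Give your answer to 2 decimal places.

|P∩Q|: x∈[2,3], y∈[1,5] → 1·4 = 4.

4.00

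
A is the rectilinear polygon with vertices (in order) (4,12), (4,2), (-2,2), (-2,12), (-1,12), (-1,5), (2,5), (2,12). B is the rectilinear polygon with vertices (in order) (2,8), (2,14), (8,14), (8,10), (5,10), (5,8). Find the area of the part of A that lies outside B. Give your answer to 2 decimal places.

|A| = 39, |A∩B| = 8.
|A ∖ B| = |A| − |A∩B| = 39 − 8 = 31.00.

31.00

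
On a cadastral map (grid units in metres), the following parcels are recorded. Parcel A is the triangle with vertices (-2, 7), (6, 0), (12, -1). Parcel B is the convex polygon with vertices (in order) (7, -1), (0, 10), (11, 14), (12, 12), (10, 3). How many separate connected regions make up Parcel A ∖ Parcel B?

Parcel A ∖ Parcel B splits into 2 disjoint pieces (area 8.106, area 3.1481).

2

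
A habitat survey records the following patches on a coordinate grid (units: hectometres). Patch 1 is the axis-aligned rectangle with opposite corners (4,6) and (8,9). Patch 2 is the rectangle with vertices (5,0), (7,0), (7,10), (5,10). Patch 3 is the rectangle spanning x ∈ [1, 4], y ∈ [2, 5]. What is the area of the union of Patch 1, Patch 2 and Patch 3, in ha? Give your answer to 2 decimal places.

35.00

By inclusion–exclusion:
Individual areas: |Patch 1| = 12, |Patch 2| = 20, |Patch 3| = 9.
|Patch 1∩Patch 2|: x∈[5,7], y∈[6,9] → 2·3 = 6.
|Patch 1∩Patch 3| = 0 (no overlap).
|Patch 2∩Patch 3| = 0 (no overlap).
|Patch 1∩Patch 2∩Patch 3| = 0.
|Patch 1 ∪ Patch 2 ∪ Patch 3| = 41 − 6 + 0 = 35.00.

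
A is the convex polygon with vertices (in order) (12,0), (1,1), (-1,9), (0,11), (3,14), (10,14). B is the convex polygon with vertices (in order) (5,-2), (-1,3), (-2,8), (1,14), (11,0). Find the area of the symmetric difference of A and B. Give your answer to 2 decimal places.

|A| = 144, |B| = 100.5, |A∩B| = 75.1229.
|A △ B| = |A| + |B| − 2·|A∩B| = 144 + 100.5 − 150.2458 = 94.25.

94.25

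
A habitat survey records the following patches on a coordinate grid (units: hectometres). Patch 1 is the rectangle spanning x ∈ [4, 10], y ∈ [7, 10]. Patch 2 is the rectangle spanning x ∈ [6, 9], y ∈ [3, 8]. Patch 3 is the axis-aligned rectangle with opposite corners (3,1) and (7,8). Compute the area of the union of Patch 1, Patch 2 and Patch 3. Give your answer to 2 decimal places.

By inclusion–exclusion:
Individual areas: |Patch 1| = 18, |Patch 2| = 15, |Patch 3| = 28.
|Patch 1∩Patch 2|: x∈[6,9], y∈[7,8] → 3·1 = 3.
|Patch 1∩Patch 3|: x∈[4,7], y∈[7,8] → 3·1 = 3.
|Patch 2∩Patch 3|: x∈[6,7], y∈[3,8] → 1·5 = 5.
|Patch 1∩Patch 2∩Patch 3| = 1.
|Patch 1 ∪ Patch 2 ∪ Patch 3| = 61 − 11 + 1 = 51.00.

51.00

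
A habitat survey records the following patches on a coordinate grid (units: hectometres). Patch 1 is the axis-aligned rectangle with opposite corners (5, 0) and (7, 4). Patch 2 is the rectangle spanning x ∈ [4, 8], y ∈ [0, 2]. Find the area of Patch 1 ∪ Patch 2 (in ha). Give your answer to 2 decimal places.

By inclusion–exclusion:
Individual areas: |Patch 1| = 8, |Patch 2| = 8.
|Patch 1∩Patch 2|: x∈[5,7], y∈[0,2] → 2·2 = 4.
|Patch 1 ∪ Patch 2| = 16 − 4 = 12.00.

12.00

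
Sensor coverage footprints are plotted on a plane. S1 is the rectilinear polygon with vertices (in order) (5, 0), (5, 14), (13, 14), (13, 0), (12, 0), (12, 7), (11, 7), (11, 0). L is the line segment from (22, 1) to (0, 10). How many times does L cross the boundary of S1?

4

The segment meets the boundary at (11,5.5), (12,5.091), (5,7.955), (13,4.682).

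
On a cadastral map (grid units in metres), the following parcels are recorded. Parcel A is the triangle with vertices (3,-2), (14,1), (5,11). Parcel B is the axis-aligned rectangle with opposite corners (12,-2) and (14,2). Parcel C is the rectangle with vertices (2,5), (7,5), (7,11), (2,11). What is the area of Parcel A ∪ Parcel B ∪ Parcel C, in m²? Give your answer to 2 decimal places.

By inclusion–exclusion:
Individual areas: |Parcel A| = 68.5, |Parcel B| = 8, |Parcel C| = 30.
|Parcel A∩Parcel B| = 2.0955.
|Parcel A∩Parcel C| = 12.547.
|Parcel B∩Parcel C| = 0 (no overlap).
|Parcel A∩Parcel B∩Parcel C| = 0.
|Parcel A ∪ Parcel B ∪ Parcel C| = 106.5 − 14.6425 + 0 = 91.86.

91.86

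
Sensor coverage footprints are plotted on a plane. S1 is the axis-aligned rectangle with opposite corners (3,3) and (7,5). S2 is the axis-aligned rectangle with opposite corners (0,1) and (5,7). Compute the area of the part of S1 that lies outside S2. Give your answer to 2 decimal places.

4.00

|S1∩S2|: x∈[3,5], y∈[3,5] → 2·2 = 4.
|S1| = 8.
|S1 ∖ S2| = |S1| − |S1∩S2| = 8 − 4 = 4.00.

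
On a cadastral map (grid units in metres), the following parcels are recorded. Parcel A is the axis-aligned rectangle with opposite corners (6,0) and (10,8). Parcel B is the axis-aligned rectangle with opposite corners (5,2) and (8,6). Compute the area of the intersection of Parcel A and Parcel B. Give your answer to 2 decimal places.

8.00

|Parcel A∩Parcel B|: x∈[6,8], y∈[2,6] → 2·4 = 8.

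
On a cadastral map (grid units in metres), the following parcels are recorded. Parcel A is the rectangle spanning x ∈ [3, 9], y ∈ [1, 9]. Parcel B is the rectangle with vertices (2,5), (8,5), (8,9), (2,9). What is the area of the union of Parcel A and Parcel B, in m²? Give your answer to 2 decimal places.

By inclusion–exclusion:
Individual areas: |Parcel A| = 48, |Parcel B| = 24.
|Parcel A∩Parcel B|: x∈[3,8], y∈[5,9] → 5·4 = 20.
|Parcel A ∪ Parcel B| = 72 − 20 = 52.00.

52.00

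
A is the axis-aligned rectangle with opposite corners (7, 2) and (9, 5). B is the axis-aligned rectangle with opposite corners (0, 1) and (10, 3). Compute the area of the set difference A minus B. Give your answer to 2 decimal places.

4.00

|A∩B|: x∈[7,9], y∈[2,3] → 2·1 = 2.
|A| = 6.
|A ∖ B| = |A| − |A∩B| = 6 − 2 = 4.00.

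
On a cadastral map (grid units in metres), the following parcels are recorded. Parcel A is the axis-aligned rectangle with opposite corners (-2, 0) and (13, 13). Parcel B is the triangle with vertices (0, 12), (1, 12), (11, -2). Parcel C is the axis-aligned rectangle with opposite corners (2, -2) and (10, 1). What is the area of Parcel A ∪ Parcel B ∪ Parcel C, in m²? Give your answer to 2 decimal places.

By inclusion–exclusion:
Individual areas: |Parcel A| = 195, |Parcel B| = 7, |Parcel C| = 24.
|Parcel A∩Parcel B| = 6.8571.
|Parcel A∩Parcel C|: x∈[2,10], y∈[0,1] → 8·1 = 8.
|Parcel B∩Parcel C| = 0.2578.
|Parcel A∩Parcel B∩Parcel C| = 0.1786.
|Parcel A ∪ Parcel B ∪ Parcel C| = 226 − 15.1149 + 0.1786 = 211.06.

211.06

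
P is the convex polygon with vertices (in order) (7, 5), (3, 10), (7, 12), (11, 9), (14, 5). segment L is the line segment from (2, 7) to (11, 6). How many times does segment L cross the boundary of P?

1

The segment meets the boundary at (5.732,6.585).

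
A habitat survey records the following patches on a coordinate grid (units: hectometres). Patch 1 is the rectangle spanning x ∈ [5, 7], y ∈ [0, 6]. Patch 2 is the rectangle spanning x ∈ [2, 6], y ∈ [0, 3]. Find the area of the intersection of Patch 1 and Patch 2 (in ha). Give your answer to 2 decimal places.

3.00

|Patch 1∩Patch 2|: x∈[5,6], y∈[0,3] → 1·3 = 3.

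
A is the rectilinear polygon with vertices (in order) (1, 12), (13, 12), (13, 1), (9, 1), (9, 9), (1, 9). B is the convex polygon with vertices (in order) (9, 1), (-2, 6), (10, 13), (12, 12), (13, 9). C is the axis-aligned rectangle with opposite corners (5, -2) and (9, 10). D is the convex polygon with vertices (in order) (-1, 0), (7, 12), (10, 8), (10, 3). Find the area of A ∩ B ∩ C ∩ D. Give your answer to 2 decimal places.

3.50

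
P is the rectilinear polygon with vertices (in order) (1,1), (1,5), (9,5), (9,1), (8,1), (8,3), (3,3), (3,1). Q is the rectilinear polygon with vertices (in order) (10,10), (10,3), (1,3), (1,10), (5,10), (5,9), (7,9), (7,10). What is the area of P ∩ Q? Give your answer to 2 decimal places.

16.00

The intersection is the polygon with vertices (1,5), (9,5), (9,3), (8,3), (3,3), (1,3).
By the shoelace formula its area is 16.00.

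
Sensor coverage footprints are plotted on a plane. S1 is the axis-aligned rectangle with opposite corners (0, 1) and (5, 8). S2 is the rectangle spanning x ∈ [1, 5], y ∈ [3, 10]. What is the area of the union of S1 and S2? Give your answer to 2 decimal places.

By inclusion–exclusion:
Individual areas: |S1| = 35, |S2| = 28.
|S1∩S2|: x∈[1,5], y∈[3,8] → 4·5 = 20.
|S1 ∪ S2| = 63 − 20 = 43.00.

43.00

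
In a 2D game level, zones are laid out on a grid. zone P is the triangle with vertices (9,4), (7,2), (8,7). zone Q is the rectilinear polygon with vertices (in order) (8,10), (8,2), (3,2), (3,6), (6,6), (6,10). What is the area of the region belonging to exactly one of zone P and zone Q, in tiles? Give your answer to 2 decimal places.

|zone P| = 4, |zone Q| = 28, |zone P∩zone Q| = 2.
|zone P △ zone Q| = |zone P| + |zone Q| − 2·|zone P∩zone Q| = 4 + 28 − 4 = 28.00.

28.00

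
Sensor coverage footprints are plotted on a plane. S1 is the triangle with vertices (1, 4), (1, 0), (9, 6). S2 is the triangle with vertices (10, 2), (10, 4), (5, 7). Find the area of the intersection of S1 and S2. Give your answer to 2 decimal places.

0.60

The intersection is the polygon with vertices (7.286,4.714), (6.6,5.4), (7.353,5.588), (7.963,5.222).
By the shoelace formula its area is 0.60.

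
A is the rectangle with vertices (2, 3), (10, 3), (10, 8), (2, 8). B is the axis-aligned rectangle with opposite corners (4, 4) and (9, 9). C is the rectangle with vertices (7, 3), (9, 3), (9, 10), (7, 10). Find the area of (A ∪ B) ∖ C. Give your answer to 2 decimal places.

33.00

|A ∪ B| = 45.
|(A ∪ B) ∩ C| = 12.
|(A ∪ B) ∖ C| = 45 − 12 = 33.00.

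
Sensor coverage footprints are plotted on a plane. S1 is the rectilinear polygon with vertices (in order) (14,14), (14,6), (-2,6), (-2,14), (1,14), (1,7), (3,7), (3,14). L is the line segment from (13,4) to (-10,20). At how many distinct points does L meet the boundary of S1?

4

The segment meets the boundary at (-1.375,14), (1,12.348), (3,10.957), (10.125,6).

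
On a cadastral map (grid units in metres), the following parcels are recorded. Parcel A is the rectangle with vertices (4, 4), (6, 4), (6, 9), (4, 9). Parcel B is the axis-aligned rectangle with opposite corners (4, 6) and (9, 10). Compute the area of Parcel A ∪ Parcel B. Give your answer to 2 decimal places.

24.00

By inclusion–exclusion:
Individual areas: |Parcel A| = 10, |Parcel B| = 20.
|Parcel A∩Parcel B|: x∈[4,6], y∈[6,9] → 2·3 = 6.
|Parcel A ∪ Parcel B| = 30 − 6 = 24.00.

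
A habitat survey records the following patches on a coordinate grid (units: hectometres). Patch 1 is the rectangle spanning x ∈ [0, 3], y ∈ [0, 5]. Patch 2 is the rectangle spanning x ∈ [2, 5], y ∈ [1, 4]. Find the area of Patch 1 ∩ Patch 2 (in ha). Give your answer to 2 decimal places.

|Patch 1∩Patch 2|: x∈[2,3], y∈[1,4] → 1·3 = 3.

3.00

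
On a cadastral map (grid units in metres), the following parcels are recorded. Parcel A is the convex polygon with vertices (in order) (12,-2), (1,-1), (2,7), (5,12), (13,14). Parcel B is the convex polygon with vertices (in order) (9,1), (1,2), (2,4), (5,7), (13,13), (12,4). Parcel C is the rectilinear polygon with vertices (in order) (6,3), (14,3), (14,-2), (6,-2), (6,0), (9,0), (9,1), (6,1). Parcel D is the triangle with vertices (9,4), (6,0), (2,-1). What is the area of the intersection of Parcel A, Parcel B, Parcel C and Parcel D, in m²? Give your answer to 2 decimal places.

1.81

The intersection is the polygon with vertices (6,1.375), (6,1.857), (7.6,3), (8.25,3), (6.943,1.257).
By the shoelace formula its area is 1.81.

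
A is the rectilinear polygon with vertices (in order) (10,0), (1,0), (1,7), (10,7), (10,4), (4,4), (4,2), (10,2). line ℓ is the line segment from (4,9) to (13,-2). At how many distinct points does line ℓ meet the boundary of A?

The segment meets the boundary at (9.727,2), (10,1.667), (8.091,4), (5.636,7).

4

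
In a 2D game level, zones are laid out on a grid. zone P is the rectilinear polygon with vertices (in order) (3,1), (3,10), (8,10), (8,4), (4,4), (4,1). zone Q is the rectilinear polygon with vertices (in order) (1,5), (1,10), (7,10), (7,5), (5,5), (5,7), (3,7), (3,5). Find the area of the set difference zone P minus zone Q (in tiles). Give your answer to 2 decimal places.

|zone P| = 33, |zone P∩zone Q| = 16.
|zone P ∖ zone Q| = |zone P| − |zone P∩zone Q| = 33 − 16 = 17.00.

17.00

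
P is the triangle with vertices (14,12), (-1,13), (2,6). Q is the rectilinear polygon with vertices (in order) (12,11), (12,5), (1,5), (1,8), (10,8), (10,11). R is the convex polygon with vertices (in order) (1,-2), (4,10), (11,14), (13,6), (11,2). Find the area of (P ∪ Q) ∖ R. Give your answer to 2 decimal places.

31.97

|P ∪ Q| = 84.1429.
|(P ∪ Q) ∩ R| = 52.1743.
|(P ∪ Q) ∖ R| = 84.1429 − 52.1743 = 31.97.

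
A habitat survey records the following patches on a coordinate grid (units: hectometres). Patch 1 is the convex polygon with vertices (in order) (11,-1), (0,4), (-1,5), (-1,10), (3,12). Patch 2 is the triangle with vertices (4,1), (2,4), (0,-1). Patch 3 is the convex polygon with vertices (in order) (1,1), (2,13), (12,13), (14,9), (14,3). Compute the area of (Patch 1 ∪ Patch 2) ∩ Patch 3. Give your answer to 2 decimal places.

46.99

|Patch 1 ∪ Patch 2| = 74.4649.
|(Patch 1 ∪ Patch 2) ∩ Patch 3| = 46.99.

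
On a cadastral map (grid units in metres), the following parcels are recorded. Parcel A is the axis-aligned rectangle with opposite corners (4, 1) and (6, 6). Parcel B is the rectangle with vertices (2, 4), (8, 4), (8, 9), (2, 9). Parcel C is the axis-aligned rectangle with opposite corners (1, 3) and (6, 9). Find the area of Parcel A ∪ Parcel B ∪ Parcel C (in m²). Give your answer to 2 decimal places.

By inclusion–exclusion:
Individual areas: |Parcel A| = 10, |Parcel B| = 30, |Parcel C| = 30.
|Parcel A∩Parcel B|: x∈[4,6], y∈[4,6] → 2·2 = 4.
|Parcel A∩Parcel C|: x∈[4,6], y∈[3,6] → 2·3 = 6.
|Parcel B∩Parcel C|: x∈[2,6], y∈[4,9] → 4·5 = 20.
|Parcel A∩Parcel B∩Parcel C| = 4.
|Parcel A ∪ Parcel B ∪ Parcel C| = 70 − 30 + 4 = 44.00.

44.00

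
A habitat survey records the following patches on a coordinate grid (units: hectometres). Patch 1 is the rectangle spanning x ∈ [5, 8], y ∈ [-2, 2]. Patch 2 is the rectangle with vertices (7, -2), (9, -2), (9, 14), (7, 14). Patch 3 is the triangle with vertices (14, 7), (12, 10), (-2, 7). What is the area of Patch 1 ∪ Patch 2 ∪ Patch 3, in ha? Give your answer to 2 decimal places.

59.71

By inclusion–exclusion:
Individual areas: |Patch 1| = 12, |Patch 2| = 32, |Patch 3| = 24.
|Patch 1∩Patch 2|: x∈[7,8], y∈[-2,2] → 1·4 = 4.
|Patch 1∩Patch 3| = 0.
|Patch 2∩Patch 3| = 4.2857.
|Patch 1∩Patch 2∩Patch 3| = 0.
|Patch 1 ∪ Patch 2 ∪ Patch 3| = 68 − 8.2857 + 0 = 59.71.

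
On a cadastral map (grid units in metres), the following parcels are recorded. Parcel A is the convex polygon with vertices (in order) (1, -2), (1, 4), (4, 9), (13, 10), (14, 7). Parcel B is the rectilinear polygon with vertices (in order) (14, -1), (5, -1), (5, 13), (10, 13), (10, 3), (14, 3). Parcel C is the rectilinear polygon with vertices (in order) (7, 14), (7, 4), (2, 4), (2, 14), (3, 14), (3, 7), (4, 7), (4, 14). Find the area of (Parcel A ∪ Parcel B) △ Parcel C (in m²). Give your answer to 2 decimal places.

|Parcel A ∪ Parcel B| = 132.5556.
|(Parcel A ∪ Parcel B) ∩ Parcel C| = 28.5556.
|(Parcel A ∪ Parcel B) △ Parcel C| = 132.5556 + 43 − 57.1111 = 118.44.

118.44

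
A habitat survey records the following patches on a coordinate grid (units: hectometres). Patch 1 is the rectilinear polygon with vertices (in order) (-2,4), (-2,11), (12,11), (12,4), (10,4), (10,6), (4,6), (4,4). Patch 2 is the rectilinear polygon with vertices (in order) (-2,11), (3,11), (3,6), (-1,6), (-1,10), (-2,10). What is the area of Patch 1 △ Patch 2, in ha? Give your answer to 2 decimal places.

|Patch 1| = 86, |Patch 2| = 21, |Patch 1∩Patch 2| = 21.
|Patch 1 △ Patch 2| = |Patch 1| + |Patch 2| − 2·|Patch 1∩Patch 2| = 86 + 21 − 42 = 65.00.

65.00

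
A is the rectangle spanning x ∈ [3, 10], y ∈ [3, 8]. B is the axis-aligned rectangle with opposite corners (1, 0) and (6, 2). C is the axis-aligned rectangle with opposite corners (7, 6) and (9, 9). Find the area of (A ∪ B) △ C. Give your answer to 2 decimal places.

|A ∪ B| = 45.
|(A ∪ B) ∩ C| = 4.
|(A ∪ B) △ C| = 45 + 6 − 8 = 43.00.

43.00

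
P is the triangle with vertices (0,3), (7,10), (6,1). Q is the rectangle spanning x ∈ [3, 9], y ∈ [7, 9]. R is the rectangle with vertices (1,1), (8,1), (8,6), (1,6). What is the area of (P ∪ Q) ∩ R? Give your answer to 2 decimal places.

20.22

The region (P ∪ Q) ∩ R is the polygon with vertices (6,1), (1,2.667), (1,4), (3,6), (6.556,6).
By the shoelace formula its area is 20.22.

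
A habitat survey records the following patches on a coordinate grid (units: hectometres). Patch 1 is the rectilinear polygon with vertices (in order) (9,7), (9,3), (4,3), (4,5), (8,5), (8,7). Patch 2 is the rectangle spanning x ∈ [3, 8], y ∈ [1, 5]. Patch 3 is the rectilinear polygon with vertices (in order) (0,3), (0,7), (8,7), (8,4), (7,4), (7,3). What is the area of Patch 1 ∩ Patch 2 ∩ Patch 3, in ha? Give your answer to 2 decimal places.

The intersection is the polygon with vertices (4,5), (8,5), (8,4), (7,4), (7,3), (4,3).
By the shoelace formula its area is 7.00.

7.00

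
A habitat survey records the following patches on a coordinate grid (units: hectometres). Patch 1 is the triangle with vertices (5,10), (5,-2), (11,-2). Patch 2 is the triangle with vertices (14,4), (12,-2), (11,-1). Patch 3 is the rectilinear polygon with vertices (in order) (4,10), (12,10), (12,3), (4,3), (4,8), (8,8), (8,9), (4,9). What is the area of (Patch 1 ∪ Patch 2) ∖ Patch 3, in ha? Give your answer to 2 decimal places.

28.50

|Patch 1 ∪ Patch 2| = 40.
|(Patch 1 ∪ Patch 2) ∩ Patch 3| = 11.5.
|(Patch 1 ∪ Patch 2) ∖ Patch 3| = 40 − 11.5 = 28.50.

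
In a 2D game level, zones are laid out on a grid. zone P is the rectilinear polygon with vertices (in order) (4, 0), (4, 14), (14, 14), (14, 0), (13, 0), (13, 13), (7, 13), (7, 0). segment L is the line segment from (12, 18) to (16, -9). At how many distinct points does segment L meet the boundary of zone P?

4

The segment meets the boundary at (14,4.5), (12.741,13), (13,11.25), (12.593,14).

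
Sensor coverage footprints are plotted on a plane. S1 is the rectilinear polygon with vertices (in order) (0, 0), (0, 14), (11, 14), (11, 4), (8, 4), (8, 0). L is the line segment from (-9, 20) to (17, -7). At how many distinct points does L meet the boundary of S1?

2

The segment meets the boundary at (8,2.346), (0,10.654).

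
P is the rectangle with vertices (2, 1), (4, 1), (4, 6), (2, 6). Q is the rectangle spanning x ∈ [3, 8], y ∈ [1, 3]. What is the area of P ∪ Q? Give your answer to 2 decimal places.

By inclusion–exclusion:
Individual areas: |P| = 10, |Q| = 10.
|P∩Q|: x∈[3,4], y∈[1,3] → 1·2 = 2.
|P ∪ Q| = 20 − 2 = 18.00.

18.00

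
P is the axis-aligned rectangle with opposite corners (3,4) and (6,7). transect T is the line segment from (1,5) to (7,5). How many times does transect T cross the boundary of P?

The segment meets the boundary at (6,5), (3,5).

2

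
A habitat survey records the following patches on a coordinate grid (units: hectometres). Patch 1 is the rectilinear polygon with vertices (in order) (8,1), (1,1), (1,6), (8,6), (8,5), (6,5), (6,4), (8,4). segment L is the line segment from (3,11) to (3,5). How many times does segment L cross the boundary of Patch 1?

The segment meets the boundary at (3,6).

1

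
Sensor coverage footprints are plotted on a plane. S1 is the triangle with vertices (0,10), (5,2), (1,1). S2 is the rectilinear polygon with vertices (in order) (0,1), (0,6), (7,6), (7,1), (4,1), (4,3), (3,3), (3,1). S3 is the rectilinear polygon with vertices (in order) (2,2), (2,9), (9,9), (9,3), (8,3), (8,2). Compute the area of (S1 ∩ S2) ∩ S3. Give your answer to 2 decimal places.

6.00

The region (S1 ∩ S2) ∩ S3 is the polygon with vertices (4,3), (3,3), (3,2), (2,2), (2,6), (2.5,6), (5,2), (4,2).
By the shoelace formula its area is 6.00.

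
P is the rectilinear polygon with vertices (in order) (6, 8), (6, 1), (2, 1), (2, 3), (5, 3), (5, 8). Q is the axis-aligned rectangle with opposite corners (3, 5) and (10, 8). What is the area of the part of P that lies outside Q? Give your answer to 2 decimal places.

|P| = 13, |P∩Q| = 3.
|P ∖ Q| = |P| − |P∩Q| = 13 − 3 = 10.00.

10.00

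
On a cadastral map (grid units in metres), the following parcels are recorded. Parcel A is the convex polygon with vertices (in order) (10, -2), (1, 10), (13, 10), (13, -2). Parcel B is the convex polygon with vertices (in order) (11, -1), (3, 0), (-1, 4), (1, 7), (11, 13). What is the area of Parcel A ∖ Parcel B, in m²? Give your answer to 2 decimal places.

30.76

|Parcel A| = 90, |Parcel A∩Parcel B| = 59.2414.
|Parcel A ∖ Parcel B| = |Parcel A| − |Parcel A∩Parcel B| = 90 − 59.2414 = 30.76.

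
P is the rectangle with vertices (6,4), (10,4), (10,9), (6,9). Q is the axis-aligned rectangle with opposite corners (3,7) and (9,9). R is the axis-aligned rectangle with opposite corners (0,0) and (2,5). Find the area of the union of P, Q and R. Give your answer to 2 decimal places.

36.00

By inclusion–exclusion:
Individual areas: |P| = 20, |Q| = 12, |R| = 10.
|P∩Q|: x∈[6,9], y∈[7,9] → 3·2 = 6.
|P∩R| = 0 (no overlap).
|Q∩R| = 0 (no overlap).
|P∩Q∩R| = 0.
|P ∪ Q ∪ R| = 42 − 6 + 0 = 36.00.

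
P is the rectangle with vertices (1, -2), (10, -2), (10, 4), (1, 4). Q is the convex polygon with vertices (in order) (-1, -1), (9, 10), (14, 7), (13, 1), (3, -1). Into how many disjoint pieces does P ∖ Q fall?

2

P ∖ Q splits into 2 disjoint pieces (area 13.9, area 3.5636).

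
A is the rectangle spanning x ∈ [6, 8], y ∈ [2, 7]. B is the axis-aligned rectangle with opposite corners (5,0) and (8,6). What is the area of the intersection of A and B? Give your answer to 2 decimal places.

8.00

|A∩B|: x∈[6,8], y∈[2,6] → 2·4 = 8.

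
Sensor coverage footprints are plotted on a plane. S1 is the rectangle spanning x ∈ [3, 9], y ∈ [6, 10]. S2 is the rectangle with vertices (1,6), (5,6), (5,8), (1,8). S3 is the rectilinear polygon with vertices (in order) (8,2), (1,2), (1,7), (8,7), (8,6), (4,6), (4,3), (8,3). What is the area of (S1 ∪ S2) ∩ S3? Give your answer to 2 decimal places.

7.00

The region (S1 ∪ S2) ∩ S3 is the polygon with vertices (5,6), (4,6), (3,6), (1,6), (1,7), (8,7), (8,6).
By the shoelace formula its area is 7.00.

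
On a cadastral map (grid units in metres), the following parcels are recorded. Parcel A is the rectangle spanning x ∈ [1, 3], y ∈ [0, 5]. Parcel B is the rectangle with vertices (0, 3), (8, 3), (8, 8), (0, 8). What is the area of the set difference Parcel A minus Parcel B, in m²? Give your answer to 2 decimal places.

|Parcel A∩Parcel B|: x∈[1,3], y∈[3,5] → 2·2 = 4.
|Parcel A| = 10.
|Parcel A ∖ Parcel B| = |Parcel A| − |Parcel A∩Parcel B| = 10 − 4 = 6.00.

6.00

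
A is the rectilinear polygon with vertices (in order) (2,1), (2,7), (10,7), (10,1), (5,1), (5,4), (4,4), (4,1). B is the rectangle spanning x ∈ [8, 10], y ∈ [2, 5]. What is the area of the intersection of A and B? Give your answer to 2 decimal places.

6.00

The intersection is the polygon with vertices (10,2), (8,2), (8,5), (10,5).
By the shoelace formula its area is 6.00.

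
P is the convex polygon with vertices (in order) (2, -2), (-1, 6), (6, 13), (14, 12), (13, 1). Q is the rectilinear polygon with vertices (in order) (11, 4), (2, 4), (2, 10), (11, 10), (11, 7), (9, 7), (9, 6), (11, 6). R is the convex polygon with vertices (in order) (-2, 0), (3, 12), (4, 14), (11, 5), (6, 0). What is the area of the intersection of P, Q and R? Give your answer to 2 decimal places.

42.44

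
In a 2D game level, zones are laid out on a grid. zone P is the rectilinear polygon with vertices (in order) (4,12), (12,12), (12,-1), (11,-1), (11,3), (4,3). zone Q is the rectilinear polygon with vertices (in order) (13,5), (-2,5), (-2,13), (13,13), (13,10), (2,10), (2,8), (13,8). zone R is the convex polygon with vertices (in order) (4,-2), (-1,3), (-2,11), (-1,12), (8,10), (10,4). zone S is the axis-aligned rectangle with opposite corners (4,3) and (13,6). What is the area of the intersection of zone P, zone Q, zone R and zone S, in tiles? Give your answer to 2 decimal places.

5.50

The intersection is the polygon with vertices (4,6), (9.333,6), (9.667,5), (4,5).
By the shoelace formula its area is 5.50.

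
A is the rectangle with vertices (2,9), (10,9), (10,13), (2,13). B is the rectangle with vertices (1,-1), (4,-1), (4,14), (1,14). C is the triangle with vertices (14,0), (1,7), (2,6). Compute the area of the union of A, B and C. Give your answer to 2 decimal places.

70.92

By inclusion–exclusion:
Individual areas: |A| = 32, |B| = 45, |C| = 3.
|A∩B|: x∈[2,4], y∈[9,13] → 2·4 = 8.
|A∩C| = 0.
|B∩C| = 1.0769.
|A∩B∩C| = 0.
|A ∪ B ∪ C| = 80 − 9.0769 + 0 = 70.92.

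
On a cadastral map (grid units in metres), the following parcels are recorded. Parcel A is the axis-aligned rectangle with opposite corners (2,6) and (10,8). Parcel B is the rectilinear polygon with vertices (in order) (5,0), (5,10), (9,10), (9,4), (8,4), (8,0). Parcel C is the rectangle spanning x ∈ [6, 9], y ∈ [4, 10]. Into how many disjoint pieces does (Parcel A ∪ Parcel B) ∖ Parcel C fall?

(Parcel A ∪ Parcel B) ∖ Parcel C splits into 2 disjoint pieces (area 2, area 24).

2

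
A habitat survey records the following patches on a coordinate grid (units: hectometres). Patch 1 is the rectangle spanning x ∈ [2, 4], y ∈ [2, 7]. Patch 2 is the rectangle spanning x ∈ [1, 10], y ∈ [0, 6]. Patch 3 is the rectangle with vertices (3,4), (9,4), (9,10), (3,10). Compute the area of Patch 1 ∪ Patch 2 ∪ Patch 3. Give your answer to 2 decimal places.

By inclusion–exclusion:
Individual areas: |Patch 1| = 10, |Patch 2| = 54, |Patch 3| = 36.
|Patch 1∩Patch 2|: x∈[2,4], y∈[2,6] → 2·4 = 8.
|Patch 1∩Patch 3|: x∈[3,4], y∈[4,7] → 1·3 = 3.
|Patch 2∩Patch 3|: x∈[3,9], y∈[4,6] → 6·2 = 12.
|Patch 1∩Patch 2∩Patch 3| = 2.
|Patch 1 ∪ Patch 2 ∪ Patch 3| = 100 − 23 + 2 = 79.00.

79.00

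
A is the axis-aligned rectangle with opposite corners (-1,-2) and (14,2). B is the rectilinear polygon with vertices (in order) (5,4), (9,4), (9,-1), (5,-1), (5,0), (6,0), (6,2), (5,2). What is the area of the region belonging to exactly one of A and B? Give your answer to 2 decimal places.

58.00

|A| = 60, |B| = 18, |A∩B| = 10.
|A △ B| = |A| + |B| − 2·|A∩B| = 60 + 18 − 20 = 58.00.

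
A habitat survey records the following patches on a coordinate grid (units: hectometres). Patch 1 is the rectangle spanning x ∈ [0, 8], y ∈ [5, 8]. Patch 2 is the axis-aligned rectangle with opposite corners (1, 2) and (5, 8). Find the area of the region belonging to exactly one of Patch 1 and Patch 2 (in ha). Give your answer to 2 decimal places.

24.00

|Patch 1∩Patch 2|: x∈[1,5], y∈[5,8] → 4·3 = 12.
|Patch 1 △ Patch 2| = |Patch 1| + |Patch 2| − 2·|Patch 1∩Patch 2| = 24 + 24 − 24 = 24.00.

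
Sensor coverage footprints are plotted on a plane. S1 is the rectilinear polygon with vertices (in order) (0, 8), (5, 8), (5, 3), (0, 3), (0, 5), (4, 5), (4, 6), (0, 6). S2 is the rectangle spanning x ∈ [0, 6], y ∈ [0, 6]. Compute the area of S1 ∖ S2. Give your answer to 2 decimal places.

|S1| = 21, |S1∩S2| = 11.
|S1 ∖ S2| = |S1| − |S1∩S2| = 21 − 11 = 10.00.

10.00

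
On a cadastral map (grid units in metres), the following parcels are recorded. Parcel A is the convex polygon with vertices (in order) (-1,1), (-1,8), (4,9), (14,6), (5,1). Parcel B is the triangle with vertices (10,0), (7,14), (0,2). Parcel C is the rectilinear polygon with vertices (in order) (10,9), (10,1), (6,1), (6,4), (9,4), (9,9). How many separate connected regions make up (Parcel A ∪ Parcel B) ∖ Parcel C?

(Parcel A ∪ Parcel B) ∖ Parcel C splits into 2 disjoint pieces (area 79.7695, area 6.8444).

2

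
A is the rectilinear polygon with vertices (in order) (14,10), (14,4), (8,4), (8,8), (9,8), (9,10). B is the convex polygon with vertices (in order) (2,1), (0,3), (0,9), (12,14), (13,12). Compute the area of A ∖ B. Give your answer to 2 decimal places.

31.50

|A| = 34, |A∩B| = 2.5.
|A ∖ B| = |A| − |A∩B| = 34 − 2.5 = 31.50.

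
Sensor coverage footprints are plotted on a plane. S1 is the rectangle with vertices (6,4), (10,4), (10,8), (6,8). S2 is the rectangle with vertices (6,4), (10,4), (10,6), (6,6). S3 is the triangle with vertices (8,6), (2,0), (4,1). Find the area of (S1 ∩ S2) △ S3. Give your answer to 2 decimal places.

10.20

|S1 ∩ S2| = 8.
|(S1 ∩ S2) ∩ S3| = 0.4.
|(S1 ∩ S2) △ S3| = 8 + 3 − 0.8 = 10.20.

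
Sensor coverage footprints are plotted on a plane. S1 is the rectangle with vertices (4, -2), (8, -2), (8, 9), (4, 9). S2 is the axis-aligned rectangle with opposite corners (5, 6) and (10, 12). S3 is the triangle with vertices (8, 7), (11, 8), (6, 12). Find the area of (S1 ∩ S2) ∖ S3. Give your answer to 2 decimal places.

|S1 ∩ S2| = 9.
|(S1 ∩ S2) ∩ S3| = 0.8.
|(S1 ∩ S2) ∖ S3| = 9 − 0.8 = 8.20.

8.20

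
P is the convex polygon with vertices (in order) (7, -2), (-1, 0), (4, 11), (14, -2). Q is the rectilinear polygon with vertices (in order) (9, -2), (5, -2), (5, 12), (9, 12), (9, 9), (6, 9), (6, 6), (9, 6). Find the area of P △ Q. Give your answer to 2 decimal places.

74.13

|P| = 94.5, |Q| = 47, |P∩Q| = 33.6846.
|P △ Q| = |P| + |Q| − 2·|P∩Q| = 94.5 + 47 − 67.3692 = 74.13.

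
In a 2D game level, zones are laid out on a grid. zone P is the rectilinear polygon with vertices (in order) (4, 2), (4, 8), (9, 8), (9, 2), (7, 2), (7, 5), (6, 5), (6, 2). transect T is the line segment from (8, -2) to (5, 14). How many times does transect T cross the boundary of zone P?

The segment meets the boundary at (6.125,8), (6.688,5), (7,3.333), (7.25,2).

4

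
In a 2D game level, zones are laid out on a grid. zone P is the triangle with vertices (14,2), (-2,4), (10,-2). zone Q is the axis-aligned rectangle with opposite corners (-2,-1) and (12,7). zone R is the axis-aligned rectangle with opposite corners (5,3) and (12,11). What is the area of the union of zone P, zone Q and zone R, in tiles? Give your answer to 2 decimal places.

By inclusion–exclusion:
Individual areas: |zone P| = 36, |zone Q| = 112, |zone R| = 56.
|zone P∩zone Q| = 32.25.
|zone P∩zone R| = 0.0625.
|zone Q∩zone R|: x∈[5,12], y∈[3,7] → 7·4 = 28.
|zone P∩zone Q∩zone R| = 0.0625.
|zone P ∪ zone Q ∪ zone R| = 204 − 60.3125 + 0.0625 = 143.75.

143.75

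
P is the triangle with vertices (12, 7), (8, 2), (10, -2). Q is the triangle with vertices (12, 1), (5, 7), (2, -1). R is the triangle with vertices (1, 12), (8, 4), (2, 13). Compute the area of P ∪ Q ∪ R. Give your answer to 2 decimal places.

By inclusion–exclusion:
Individual areas: |P| = 13, |Q| = 37, |R| = 7.5.
|P∩Q| = 5.4952.
|P∩R| = 0.
|Q∩R| = 0.1786.
|P∩Q∩R| = 0.
|P ∪ Q ∪ R| = 57.5 − 5.6738 + 0 = 51.83.

51.83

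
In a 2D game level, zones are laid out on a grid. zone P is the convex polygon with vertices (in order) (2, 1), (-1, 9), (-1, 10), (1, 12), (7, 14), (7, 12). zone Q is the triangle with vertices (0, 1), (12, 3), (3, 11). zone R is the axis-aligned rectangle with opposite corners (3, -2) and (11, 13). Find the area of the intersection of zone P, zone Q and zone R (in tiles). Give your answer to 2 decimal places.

The intersection is the polygon with vertices (5.525,8.755), (3,3.2), (3,11).
By the shoelace formula its area is 9.85.

9.85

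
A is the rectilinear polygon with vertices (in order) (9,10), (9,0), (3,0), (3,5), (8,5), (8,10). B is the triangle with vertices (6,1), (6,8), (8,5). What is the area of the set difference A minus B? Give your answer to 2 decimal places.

31.00

|A| = 35, |A∩B| = 4.
|A ∖ B| = |A| − |A∩B| = 35 − 4 = 31.00.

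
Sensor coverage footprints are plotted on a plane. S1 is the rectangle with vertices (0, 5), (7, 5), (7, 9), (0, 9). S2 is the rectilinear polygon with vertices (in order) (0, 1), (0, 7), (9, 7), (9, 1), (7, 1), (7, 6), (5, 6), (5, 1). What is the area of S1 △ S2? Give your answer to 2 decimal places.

48.00

|S1| = 28, |S2| = 44, |S1∩S2| = 12.
|S1 △ S2| = |S1| + |S2| − 2·|S1∩S2| = 28 + 44 − 24 = 48.00.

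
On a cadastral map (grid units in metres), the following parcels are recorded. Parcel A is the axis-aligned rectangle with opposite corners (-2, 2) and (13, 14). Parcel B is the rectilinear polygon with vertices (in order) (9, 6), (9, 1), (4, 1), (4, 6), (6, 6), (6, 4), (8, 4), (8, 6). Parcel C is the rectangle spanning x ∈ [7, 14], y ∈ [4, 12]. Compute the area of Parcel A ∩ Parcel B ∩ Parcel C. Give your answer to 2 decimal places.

2.00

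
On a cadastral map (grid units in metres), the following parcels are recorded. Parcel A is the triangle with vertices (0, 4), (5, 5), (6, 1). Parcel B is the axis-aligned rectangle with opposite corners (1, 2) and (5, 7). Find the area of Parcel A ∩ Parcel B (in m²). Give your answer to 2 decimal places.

The intersection is the polygon with vertices (5,5), (5,2), (4,2), (1,3.5), (1,4.2).
By the shoelace formula its area is 8.15.

8.15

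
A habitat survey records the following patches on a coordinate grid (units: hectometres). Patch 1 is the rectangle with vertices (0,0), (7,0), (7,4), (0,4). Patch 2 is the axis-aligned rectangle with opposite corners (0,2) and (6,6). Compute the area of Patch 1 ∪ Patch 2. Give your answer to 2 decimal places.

By inclusion–exclusion:
Individual areas: |Patch 1| = 28, |Patch 2| = 24.
|Patch 1∩Patch 2|: x∈[0,6], y∈[2,4] → 6·2 = 12.
|Patch 1 ∪ Patch 2| = 52 − 12 = 40.00.

40.00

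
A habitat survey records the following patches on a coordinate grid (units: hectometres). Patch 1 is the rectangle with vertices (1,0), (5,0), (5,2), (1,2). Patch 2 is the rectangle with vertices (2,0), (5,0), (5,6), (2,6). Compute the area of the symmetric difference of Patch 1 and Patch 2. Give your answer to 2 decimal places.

14.00

|Patch 1∩Patch 2|: x∈[2,5], y∈[0,2] → 3·2 = 6.
|Patch 1 △ Patch 2| = |Patch 1| + |Patch 2| − 2·|Patch 1∩Patch 2| = 8 + 18 − 12 = 14.00.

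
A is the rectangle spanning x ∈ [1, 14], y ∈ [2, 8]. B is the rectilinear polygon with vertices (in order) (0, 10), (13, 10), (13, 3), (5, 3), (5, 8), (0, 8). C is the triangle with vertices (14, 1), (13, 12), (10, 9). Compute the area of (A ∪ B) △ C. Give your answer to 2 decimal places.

91.86

|A ∪ B| = 104.
|(A ∪ B) ∩ C| = 15.0682.
|(A ∪ B) △ C| = 104 + 18 − 30.1364 = 91.86.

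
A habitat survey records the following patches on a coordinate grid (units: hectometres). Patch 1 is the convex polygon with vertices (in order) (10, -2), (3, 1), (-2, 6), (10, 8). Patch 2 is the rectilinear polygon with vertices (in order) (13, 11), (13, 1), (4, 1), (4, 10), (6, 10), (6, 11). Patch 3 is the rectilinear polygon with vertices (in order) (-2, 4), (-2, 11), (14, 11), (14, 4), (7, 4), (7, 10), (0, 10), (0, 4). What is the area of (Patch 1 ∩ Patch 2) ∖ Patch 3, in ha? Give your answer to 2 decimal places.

27.75

|Patch 1 ∩ Patch 2| = 39.
|(Patch 1 ∩ Patch 2) ∩ Patch 3| = 11.25.
|(Patch 1 ∩ Patch 2) ∖ Patch 3| = 39 − 11.25 = 27.75.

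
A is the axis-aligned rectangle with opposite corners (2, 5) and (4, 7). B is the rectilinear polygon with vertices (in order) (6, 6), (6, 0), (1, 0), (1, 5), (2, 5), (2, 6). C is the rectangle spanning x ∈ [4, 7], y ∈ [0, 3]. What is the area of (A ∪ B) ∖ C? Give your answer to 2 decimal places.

|A ∪ B| = 31.
|(A ∪ B) ∩ C| = 6.
|(A ∪ B) ∖ C| = 31 − 6 = 25.00.

25.00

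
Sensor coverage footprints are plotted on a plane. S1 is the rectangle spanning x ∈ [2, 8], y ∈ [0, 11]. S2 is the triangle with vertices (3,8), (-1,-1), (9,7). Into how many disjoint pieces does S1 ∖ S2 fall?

2

S1 ∖ S2 splits into 2 disjoint pieces (area 22.8, area 21.2083).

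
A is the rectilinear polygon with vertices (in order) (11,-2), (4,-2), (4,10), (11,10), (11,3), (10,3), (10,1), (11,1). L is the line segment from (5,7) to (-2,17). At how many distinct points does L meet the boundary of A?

1

The segment meets the boundary at (4,8.429).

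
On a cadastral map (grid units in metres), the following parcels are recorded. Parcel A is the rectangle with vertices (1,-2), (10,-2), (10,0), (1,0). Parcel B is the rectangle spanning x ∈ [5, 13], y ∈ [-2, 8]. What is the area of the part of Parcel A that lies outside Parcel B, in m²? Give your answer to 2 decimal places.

8.00

|Parcel A∩Parcel B|: x∈[5,10], y∈[-2,0] → 5·2 = 10.
|Parcel A| = 18.
|Parcel A ∖ Parcel B| = |Parcel A| − |Parcel A∩Parcel B| = 18 − 10 = 8.00.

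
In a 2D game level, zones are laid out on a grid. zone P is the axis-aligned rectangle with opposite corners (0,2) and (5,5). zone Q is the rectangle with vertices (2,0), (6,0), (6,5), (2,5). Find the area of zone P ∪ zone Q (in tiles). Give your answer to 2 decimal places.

26.00

By inclusion–exclusion:
Individual areas: |zone P| = 15, |zone Q| = 20.
|zone P∩zone Q|: x∈[2,5], y∈[2,5] → 3·3 = 9.
|zone P ∪ zone Q| = 35 − 9 = 26.00.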